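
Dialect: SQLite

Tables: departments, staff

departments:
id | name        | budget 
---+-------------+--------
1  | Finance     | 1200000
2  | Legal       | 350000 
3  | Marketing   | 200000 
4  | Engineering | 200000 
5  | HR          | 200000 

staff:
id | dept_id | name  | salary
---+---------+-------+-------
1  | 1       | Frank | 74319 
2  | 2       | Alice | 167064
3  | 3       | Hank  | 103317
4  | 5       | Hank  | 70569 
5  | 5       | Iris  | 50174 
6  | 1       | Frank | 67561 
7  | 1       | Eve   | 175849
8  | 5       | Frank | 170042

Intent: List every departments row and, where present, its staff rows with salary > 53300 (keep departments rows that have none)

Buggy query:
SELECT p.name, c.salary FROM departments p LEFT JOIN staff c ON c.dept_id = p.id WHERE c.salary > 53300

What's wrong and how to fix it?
Bug: A WHERE condition on the right-hand table after LEFT JOIN drops unmatched parents

Fix: Move the right-table condition into the ON clause so unmatched parents are kept

Corrected query:
SELECT p.name, c.salary FROM departments p LEFT JOIN staff c ON c.dept_id = p.id AND c.salary > 53300

Result:
name        | salary
------------+-------
Finance     | 67561 
Finance     | 74319 
Finance     | 175849
Legal       | 167064
Marketing   | 103317
Engineering | NULL  
HR          | 70569 
HR          | 170042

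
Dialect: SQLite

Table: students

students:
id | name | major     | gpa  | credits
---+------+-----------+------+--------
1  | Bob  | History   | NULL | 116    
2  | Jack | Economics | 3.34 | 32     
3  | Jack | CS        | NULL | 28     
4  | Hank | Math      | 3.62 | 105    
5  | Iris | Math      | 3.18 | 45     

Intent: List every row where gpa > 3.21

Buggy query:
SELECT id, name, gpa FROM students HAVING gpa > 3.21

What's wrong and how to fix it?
Bug: This is a non-aggregate query (no GROUP BY, no aggregates), so in SQLite the HAVING clause is invalid here; a row-level condition belongs in WHERE

Fix: Use WHERE for row-level filtering

Corrected query:
SELECT id, name, gpa FROM students WHERE gpa > 3.21

Result:
id | name | gpa 
---+------+-----
2  | Jack | 3.34
4  | Hank | 3.62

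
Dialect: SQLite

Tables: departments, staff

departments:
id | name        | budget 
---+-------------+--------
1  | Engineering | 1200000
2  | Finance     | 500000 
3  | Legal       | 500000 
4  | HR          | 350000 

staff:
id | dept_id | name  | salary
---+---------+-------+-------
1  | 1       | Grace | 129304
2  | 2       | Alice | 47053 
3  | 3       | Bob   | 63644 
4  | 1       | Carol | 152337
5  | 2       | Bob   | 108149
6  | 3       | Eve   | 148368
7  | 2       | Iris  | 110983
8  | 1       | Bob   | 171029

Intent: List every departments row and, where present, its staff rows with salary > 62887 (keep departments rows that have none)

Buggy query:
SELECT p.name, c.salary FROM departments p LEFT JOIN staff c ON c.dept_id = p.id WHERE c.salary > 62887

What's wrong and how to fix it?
Bug: Filtering c.salary in WHERE discards the NULL rows produced by LEFT JOIN, turning it into an inner join

Fix: Move the right-table condition into the ON clause so unmatched parents are kept

Corrected query:
SELECT p.name, c.salary FROM departments p LEFT JOIN staff c ON c.dept_id = p.id AND c.salary > 62887

Result:
name        | salary
------------+-------
Engineering | 129304
Engineering | 152337
Engineering | 171029
Finance     | 108149
Finance     | 110983
Legal       | 63644 
Legal       | 148368
HR          | NULL  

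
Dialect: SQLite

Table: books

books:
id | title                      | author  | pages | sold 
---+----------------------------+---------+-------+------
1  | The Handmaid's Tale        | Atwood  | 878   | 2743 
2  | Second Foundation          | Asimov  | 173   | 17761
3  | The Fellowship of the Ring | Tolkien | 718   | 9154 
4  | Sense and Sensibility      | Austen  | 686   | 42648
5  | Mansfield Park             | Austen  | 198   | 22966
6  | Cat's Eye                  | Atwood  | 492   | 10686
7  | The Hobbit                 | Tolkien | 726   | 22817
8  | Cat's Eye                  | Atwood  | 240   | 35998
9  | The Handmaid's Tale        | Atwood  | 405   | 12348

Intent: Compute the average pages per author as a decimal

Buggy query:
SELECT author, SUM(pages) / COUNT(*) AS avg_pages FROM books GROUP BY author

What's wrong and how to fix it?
Bug: Both operands are integers, so '/' performs integer division and truncates

Fix: Multiply by 1.0 (or CAST to REAL) to force floating-point division

Corrected query:
SELECT author, SUM(pages) * 1.0 / COUNT(*) AS avg_pages FROM books GROUP BY author

Result:
author  | avg_pages
--------+----------
Asimov  | 173      
Atwood  | 503.75   
Austen  | 442      
Tolkien | 722      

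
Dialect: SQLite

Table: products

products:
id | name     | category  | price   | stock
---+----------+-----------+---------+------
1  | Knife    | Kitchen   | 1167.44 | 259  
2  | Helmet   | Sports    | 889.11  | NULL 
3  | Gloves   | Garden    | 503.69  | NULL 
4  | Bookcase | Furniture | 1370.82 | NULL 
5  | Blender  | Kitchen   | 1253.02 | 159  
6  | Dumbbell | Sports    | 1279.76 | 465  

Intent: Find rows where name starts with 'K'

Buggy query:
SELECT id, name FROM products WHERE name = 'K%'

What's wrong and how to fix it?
Bug: Wildcards only work with LIKE; '=' treats '%' as a literal character

Fix: Use LIKE for wildcard pattern matching

Corrected query:
SELECT id, name FROM products WHERE name LIKE 'K%'

Result:
id | name 
---+------
1  | Knife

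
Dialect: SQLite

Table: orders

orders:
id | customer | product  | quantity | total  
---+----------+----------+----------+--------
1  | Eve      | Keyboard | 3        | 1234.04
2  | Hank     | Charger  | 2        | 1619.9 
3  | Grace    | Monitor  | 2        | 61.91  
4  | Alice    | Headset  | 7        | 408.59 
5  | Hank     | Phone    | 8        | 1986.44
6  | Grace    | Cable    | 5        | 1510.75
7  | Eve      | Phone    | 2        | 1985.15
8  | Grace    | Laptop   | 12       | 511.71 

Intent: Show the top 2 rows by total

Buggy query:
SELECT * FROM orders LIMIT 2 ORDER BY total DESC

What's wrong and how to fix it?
Bug: LIMIT must come after ORDER BY

Fix: Swap the clauses: ORDER BY first, then LIMIT

Corrected query:
SELECT * FROM orders ORDER BY total DESC LIMIT 2

Result:
id | customer | product | quantity | total  
---+----------+---------+----------+--------
5  | Hank     | Phone   | 8        | 1986.44
7  | Eve      | Phone   | 2        | 1985.15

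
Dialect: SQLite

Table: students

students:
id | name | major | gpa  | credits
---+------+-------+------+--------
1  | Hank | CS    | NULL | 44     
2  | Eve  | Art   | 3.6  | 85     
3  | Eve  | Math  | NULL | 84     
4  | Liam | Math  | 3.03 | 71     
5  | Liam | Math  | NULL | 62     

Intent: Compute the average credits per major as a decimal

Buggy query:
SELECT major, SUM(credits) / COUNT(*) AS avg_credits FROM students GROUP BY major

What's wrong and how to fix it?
Bug: SUM(credits) and COUNT(*) are both integers; the division truncates the fractional part

Fix: Cast one side to REAL so the division keeps the fractional part

Corrected query:
SELECT major, SUM(credits) * 1.0 / COUNT(*) AS avg_credits FROM students GROUP BY major

Result:
major | avg_credits
------+------------
Art   | 85         
CS    | 44         
Math  | 72.333333  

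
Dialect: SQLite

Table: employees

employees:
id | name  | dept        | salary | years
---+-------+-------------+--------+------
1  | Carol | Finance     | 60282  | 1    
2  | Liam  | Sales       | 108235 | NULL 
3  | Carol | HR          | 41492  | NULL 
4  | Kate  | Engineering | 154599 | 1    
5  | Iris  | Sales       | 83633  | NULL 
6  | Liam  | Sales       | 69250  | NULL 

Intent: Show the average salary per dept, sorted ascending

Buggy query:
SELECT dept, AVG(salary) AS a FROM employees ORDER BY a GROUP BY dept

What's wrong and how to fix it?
Bug: ORDER BY appears before GROUP BY; SQL clause order requires GROUP BY first

Fix: Move ORDER BY to the end, after GROUP BY

Corrected query:
SELECT dept, AVG(salary) AS a FROM employees GROUP BY dept ORDER BY a

Result:
dept        | a           
------------+-------------
HR          | 41492       
Finance     | 60282       
Sales       | 87039.333333
Engineering | 154599      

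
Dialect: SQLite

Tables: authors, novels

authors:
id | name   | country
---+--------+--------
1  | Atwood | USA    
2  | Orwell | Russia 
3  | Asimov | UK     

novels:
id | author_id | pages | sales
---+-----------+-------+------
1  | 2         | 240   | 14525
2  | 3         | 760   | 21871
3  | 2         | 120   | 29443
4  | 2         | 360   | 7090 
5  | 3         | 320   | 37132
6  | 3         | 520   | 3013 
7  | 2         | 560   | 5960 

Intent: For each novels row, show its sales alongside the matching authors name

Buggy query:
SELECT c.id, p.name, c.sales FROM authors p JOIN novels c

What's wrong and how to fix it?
Bug: JOIN with no ON clause produces a cartesian product; every novels row pairs with every authors row

Fix: Add ON c.author_id = p.id to the JOIN

Corrected query:
SELECT c.id, p.name, c.sales FROM authors p JOIN novels c ON c.author_id = p.id

Result:
id | name   | sales
---+--------+------
1  | Orwell | 14525
2  | Asimov | 21871
3  | Orwell | 29443
4  | Orwell | 7090 
5  | Asimov | 37132
6  | Asimov | 3013 
7  | Orwell | 5960 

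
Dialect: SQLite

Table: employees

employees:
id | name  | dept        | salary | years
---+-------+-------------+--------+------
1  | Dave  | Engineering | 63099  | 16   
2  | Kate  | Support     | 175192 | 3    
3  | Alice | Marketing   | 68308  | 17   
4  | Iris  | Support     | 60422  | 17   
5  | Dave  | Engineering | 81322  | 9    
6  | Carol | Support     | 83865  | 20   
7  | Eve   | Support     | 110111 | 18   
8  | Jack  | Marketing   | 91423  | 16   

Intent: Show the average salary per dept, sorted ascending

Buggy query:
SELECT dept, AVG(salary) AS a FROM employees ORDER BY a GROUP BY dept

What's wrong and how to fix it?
Bug: ORDER BY appears before GROUP BY; SQL clause order requires GROUP BY first

Fix: Move ORDER BY to the end, after GROUP BY

Corrected query:
SELECT dept, AVG(salary) AS a FROM employees GROUP BY dept ORDER BY a

Result:
dept        | a       
------------+---------
Engineering | 72210.5 
Marketing   | 79865.5 
Support     | 107397.5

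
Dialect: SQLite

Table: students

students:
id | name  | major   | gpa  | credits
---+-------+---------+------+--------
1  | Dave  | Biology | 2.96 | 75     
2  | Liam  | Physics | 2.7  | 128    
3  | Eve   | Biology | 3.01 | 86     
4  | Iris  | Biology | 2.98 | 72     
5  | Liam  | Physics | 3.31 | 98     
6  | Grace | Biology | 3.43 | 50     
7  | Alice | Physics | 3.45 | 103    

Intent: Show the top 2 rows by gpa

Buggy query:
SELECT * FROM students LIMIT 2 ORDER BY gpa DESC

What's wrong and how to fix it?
Bug: LIMIT must come after ORDER BY

Fix: Sort with ORDER BY, then apply LIMIT

Corrected query:
SELECT * FROM students ORDER BY gpa DESC LIMIT 2

Result:
id | name  | major   | gpa  | credits
---+-------+---------+------+--------
7  | Alice | Physics | 3.45 | 103    
6  | Grace | Biology | 3.43 | 50     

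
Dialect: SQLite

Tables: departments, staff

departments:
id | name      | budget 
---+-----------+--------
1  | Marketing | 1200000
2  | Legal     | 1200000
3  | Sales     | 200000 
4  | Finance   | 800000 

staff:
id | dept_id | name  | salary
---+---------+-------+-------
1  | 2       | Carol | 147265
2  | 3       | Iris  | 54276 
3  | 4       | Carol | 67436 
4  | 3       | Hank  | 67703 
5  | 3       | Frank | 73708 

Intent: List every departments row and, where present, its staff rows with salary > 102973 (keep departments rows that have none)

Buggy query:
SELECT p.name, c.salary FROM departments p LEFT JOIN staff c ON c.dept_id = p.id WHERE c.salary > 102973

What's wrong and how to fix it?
Bug: A WHERE condition on the right-hand table after LEFT JOIN drops unmatched parents

Fix: Put 'c.salary > 102973' in the JOIN's ON clause instead of WHERE

Corrected query:
SELECT p.name, c.salary FROM departments p LEFT JOIN staff c ON c.dept_id = p.id AND c.salary > 102973

Result:
name      | salary
----------+-------
Marketing | NULL  
Legal     | 147265
Sales     | NULL  
Finance   | NULL  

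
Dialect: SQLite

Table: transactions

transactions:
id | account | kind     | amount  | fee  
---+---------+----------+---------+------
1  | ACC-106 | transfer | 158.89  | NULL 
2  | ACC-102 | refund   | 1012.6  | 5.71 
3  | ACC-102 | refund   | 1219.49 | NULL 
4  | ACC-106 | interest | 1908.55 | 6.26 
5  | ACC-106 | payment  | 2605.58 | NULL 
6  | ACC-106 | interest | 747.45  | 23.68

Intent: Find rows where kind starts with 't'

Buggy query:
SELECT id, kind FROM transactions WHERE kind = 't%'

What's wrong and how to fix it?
Bug: '=' compares the literal string including the % character; pattern matching needs LIKE

Fix: Use LIKE for wildcard pattern matching

Corrected query:
SELECT id, kind FROM transactions WHERE kind LIKE 't%'

Result:
id | kind    
---+---------
1  | transfer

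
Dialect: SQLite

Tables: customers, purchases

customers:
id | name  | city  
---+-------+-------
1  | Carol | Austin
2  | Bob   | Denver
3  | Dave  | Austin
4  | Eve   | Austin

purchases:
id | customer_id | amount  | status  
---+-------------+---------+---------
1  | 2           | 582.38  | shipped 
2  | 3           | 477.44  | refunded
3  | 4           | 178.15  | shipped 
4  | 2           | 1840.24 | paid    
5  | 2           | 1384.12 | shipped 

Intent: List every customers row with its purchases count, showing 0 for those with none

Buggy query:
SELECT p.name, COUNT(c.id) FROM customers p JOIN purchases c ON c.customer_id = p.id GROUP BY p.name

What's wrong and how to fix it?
Bug: INNER JOIN drops customers rows that have no matching purchases rows

Fix: Use LEFT JOIN so parents without children still appear (COUNT(c.id) gives 0)

Corrected query:
SELECT p.name, COUNT(c.id) FROM customers p LEFT JOIN purchases c ON c.customer_id = p.id GROUP BY p.name

Result:
name  | COUNT(c.id)
------+------------
Bob   | 3          
Carol | 0          
Dave  | 1          
Eve   | 1          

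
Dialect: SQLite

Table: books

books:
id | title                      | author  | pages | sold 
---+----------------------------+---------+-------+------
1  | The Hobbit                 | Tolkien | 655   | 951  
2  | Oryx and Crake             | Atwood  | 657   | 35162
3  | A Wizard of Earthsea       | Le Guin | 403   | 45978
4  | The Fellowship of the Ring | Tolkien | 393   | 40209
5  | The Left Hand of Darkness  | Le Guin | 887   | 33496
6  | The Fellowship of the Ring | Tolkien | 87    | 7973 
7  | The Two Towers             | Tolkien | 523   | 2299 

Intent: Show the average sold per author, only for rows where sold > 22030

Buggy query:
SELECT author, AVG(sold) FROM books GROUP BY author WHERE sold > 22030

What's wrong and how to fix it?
Bug: Row-level WHERE must come before GROUP BY in the clause order

Fix: Move the WHERE clause before GROUP BY

Corrected query:
SELECT author, AVG(sold) FROM books WHERE sold > 22030 GROUP BY author

Result:
author  | AVG(sold)
--------+----------
Atwood  | 35162    
Le Guin | 39737    
Tolkien | 40209    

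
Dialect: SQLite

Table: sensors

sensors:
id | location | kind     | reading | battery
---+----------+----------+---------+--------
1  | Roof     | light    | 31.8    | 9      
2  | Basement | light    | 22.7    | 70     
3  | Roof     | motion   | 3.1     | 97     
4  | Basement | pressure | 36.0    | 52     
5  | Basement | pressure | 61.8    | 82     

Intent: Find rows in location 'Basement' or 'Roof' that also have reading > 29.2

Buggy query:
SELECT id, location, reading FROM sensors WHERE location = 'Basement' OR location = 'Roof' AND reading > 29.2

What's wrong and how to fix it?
Bug: Without parentheses, AND is evaluated before OR, so the reading filter only applies to the 'Roof' branch

Fix: Group the OR with parentheses (or use IN), then AND the threshold

Corrected query:
SELECT id, location, reading FROM sensors WHERE (location = 'Basement' OR location = 'Roof') AND reading > 29.2

Result:
id | location | reading
---+----------+--------
1  | Roof     | 31.8   
4  | Basement | 36     
5  | Basement | 61.8   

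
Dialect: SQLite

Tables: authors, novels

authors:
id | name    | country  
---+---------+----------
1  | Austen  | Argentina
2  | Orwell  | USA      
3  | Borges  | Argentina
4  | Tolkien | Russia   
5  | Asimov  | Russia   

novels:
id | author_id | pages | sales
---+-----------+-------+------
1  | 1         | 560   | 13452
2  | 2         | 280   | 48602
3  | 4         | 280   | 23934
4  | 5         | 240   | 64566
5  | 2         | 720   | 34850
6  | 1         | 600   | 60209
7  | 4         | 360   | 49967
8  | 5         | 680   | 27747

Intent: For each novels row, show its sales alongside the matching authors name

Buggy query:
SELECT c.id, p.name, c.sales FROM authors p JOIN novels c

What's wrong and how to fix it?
Bug: Missing join condition: each novels row is matched to all authors rows instead of just its own

Fix: Specify the join condition linking the foreign key to the parent id

Corrected query:
SELECT c.id, p.name, c.sales FROM authors p JOIN novels c ON c.author_id = p.id

Result:
id | name    | sales
---+---------+------
1  | Austen  | 13452
2  | Orwell  | 48602
3  | Tolkien | 23934
4  | Asimov  | 64566
5  | Orwell  | 34850
6  | Austen  | 60209
7  | Tolkien | 49967
8  | Asimov  | 27747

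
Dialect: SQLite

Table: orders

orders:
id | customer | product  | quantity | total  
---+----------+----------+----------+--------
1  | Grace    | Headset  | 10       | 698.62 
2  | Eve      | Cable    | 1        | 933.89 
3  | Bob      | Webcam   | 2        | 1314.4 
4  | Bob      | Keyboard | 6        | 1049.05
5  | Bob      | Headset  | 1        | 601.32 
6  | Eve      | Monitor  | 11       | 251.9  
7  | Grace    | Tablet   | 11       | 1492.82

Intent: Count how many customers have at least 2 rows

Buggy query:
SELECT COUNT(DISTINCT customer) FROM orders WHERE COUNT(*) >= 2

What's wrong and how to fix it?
Bug: WHERE filters individual rows, not groups, so a group-level COUNT is invalid there

Fix: Use a subquery that GROUPs and filters with HAVING, then count its rows

Corrected query:
SELECT COUNT(*) FROM (SELECT customer FROM orders GROUP BY customer HAVING COUNT(*) >= 2)

Result:
COUNT(*)
--------
3       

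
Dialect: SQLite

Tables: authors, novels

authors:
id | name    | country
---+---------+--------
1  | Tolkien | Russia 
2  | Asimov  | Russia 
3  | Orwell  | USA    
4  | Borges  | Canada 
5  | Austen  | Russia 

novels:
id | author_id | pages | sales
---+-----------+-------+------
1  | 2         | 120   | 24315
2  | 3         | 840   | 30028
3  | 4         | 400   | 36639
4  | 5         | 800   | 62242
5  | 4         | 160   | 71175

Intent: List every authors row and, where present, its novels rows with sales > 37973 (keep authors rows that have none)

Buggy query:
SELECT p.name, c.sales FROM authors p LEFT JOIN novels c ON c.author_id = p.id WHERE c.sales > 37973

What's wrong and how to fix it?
Bug: A WHERE condition on the right-hand table after LEFT JOIN drops unmatched parents

Fix: Put 'c.sales > 37973' in the JOIN's ON clause instead of WHERE

Corrected query:
SELECT p.name, c.sales FROM authors p LEFT JOIN novels c ON c.author_id = p.id AND c.sales > 37973

Result:
name    | sales
--------+------
Tolkien | NULL 
Asimov  | NULL 
Orwell  | NULL 
Borges  | 71175
Austen  | 62242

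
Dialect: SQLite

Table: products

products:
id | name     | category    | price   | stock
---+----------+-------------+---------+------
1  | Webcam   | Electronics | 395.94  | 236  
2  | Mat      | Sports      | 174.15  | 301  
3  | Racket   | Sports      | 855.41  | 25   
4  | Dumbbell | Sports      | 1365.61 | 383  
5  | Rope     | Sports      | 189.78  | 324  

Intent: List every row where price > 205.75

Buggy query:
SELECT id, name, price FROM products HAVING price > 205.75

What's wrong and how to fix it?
Bug: HAVING filters the output of aggregation, but this query has no GROUP BY and no aggregate functions, so SQLite rejects it (HAVING clause on a non-aggregate query); the condition here is per row

Fix: Replace HAVING with WHERE since the condition applies to individual rows

Corrected query:
SELECT id, name, price FROM products WHERE price > 205.75

Result:
id | name     | price  
---+----------+--------
1  | Webcam   | 395.94 
3  | Racket   | 855.41 
4  | Dumbbell | 1365.61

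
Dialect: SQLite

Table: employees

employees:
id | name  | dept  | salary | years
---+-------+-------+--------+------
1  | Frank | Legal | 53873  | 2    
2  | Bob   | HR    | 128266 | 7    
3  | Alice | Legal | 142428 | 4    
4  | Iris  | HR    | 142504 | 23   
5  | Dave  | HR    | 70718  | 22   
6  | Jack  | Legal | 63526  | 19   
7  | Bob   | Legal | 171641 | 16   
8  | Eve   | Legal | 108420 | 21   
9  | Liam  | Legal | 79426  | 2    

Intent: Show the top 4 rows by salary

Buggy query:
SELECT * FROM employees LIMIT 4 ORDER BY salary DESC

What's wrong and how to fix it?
Bug: LIMIT must come after ORDER BY

Fix: Sort with ORDER BY, then apply LIMIT

Corrected query:
SELECT * FROM employees ORDER BY salary DESC LIMIT 4

Result:
id | name  | dept  | salary | years
---+-------+-------+--------+------
7  | Bob   | Legal | 171641 | 16   
4  | Iris  | HR    | 142504 | 23   
3  | Alice | Legal | 142428 | 4    
2  | Bob   | HR    | 128266 | 7    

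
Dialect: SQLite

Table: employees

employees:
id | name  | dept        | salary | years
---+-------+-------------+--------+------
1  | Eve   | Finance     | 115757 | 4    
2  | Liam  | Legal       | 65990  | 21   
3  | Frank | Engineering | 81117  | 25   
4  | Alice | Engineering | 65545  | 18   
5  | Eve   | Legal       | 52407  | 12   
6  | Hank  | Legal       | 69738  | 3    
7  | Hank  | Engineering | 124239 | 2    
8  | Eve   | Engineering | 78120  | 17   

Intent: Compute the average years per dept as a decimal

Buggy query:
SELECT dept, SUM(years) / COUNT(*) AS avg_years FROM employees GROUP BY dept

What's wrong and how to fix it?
Bug: SUM(years) and COUNT(*) are both integers; the division truncates the fractional part

Fix: Multiply by 1.0 (or CAST to REAL) to force floating-point division

Corrected query:
SELECT dept, SUM(years) * 1.0 / COUNT(*) AS avg_years FROM employees GROUP BY dept

Result:
dept        | avg_years
------------+----------
Engineering | 15.5     
Finance     | 4        
Legal       | 12       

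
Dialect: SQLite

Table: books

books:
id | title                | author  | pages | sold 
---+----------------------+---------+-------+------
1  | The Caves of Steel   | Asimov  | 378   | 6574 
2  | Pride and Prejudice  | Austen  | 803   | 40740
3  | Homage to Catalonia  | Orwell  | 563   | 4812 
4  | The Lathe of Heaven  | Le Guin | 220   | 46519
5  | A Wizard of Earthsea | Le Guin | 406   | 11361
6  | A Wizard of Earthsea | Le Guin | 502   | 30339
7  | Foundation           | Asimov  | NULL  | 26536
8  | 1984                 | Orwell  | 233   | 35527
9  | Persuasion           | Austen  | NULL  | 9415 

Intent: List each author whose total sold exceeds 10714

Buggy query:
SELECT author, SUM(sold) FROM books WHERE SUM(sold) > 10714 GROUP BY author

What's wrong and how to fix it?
Bug: Aggregate functions cannot appear in a WHERE clause

Fix: Move the aggregate condition to a HAVING clause

Corrected query:
SELECT author, SUM(sold) FROM books GROUP BY author HAVING SUM(sold) > 10714

Result:
author  | SUM(sold)
--------+----------
Asimov  | 33110    
Austen  | 50155    
Le Guin | 88219    
Orwell  | 40339    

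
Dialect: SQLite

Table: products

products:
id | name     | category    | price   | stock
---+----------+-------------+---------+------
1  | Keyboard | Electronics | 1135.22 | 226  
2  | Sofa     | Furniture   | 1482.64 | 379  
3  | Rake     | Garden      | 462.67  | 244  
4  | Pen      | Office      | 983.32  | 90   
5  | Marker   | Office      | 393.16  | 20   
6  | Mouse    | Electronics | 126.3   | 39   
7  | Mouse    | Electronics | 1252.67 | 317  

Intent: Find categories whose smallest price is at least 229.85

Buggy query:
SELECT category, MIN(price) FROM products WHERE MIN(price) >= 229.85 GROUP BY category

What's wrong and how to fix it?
Bug: MIN() in WHERE is a misuse of aggregate

Fix: Use HAVING for the per-group MIN condition

Corrected query:
SELECT category, MIN(price) FROM products GROUP BY category HAVING MIN(price) >= 229.85

Result:
category  | MIN(price)
----------+-----------
Furniture | 1482.64   
Garden    | 462.67    
Office    | 393.16    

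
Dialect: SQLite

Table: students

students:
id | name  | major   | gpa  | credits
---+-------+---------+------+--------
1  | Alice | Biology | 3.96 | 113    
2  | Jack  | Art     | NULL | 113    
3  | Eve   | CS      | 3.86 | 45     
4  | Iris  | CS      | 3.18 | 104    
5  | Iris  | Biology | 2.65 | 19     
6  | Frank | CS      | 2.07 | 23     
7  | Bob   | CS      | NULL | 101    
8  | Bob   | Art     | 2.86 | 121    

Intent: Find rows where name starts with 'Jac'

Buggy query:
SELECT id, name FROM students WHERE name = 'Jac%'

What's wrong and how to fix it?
Bug: '=' compares the literal string including the % character; pattern matching needs LIKE

Fix: Use LIKE for wildcard pattern matching

Corrected query:
SELECT id, name FROM students WHERE name LIKE 'Jac%'

Result:
id | name
---+-----
2  | Jack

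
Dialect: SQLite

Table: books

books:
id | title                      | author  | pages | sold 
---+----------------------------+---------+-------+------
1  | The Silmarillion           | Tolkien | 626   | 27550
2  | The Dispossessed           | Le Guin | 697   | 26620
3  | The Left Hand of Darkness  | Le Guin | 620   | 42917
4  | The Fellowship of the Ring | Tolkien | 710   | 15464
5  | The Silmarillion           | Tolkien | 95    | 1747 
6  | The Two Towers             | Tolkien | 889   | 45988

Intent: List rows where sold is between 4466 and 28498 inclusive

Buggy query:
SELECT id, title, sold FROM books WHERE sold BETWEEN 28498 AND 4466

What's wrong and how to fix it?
Bug: The bounds are reversed; BETWEEN a AND b requires a <= b to match anything

Fix: Swap the bounds so the smaller value comes first

Corrected query:
SELECT id, title, sold FROM books WHERE sold BETWEEN 4466 AND 28498

Result:
id | title                      | sold 
---+----------------------------+------
1  | The Silmarillion           | 27550
2  | The Dispossessed           | 26620
4  | The Fellowship of the Ring | 15464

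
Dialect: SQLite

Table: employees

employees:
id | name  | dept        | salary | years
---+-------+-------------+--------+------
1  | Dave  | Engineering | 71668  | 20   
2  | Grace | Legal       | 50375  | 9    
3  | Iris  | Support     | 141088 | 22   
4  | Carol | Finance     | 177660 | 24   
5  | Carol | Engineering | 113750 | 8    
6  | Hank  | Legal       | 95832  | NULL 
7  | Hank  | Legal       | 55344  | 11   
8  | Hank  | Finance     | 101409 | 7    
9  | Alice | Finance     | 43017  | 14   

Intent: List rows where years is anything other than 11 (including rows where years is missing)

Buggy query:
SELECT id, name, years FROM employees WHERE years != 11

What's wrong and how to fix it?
Bug: Inequality against NULL is unknown, not true; rows with NULL are dropped

Fix: Add an explicit OR years IS NULL to include the missing-value rows

Corrected query:
SELECT id, name, years FROM employees WHERE years != 11 OR years IS NULL

Result:
id | name  | years
---+-------+------
1  | Dave  | 20   
2  | Grace | 9    
3  | Iris  | 22   
4  | Carol | 24   
5  | Carol | 8    
6  | Hank  | NULL 
8  | Hank  | 7    
9  | Alice | 14   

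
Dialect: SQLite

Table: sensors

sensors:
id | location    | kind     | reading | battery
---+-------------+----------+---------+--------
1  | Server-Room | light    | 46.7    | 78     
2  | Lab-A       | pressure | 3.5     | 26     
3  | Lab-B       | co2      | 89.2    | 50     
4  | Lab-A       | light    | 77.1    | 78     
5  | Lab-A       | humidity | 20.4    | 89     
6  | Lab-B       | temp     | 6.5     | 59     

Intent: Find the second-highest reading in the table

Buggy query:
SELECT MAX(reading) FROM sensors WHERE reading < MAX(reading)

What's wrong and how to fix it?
Bug: MAX(reading) on the right of the comparison is an aggregate-in-WHERE error

Fix: Compute the overall MAX in a subquery, then take MAX of rows below it

Corrected query:
SELECT MAX(reading) FROM sensors WHERE reading < (SELECT MAX(reading) FROM sensors)

Result:
MAX(reading)
------------
77.1        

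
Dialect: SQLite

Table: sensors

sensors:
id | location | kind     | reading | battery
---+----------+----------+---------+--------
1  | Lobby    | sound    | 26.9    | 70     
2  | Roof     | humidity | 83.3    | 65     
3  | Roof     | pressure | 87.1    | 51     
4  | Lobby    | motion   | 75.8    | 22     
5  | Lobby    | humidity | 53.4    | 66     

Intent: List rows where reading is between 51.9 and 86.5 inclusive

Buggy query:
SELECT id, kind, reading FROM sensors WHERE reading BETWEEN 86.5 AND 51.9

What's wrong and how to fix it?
Bug: The bounds are reversed; BETWEEN a AND b requires a <= b to match anything

Fix: Swap the bounds so the smaller value comes first

Corrected query:
SELECT id, kind, reading FROM sensors WHERE reading BETWEEN 51.9 AND 86.5

Result:
id | kind     | reading
---+----------+--------
2  | humidity | 83.3   
4  | motion   | 75.8   
5  | humidity | 53.4   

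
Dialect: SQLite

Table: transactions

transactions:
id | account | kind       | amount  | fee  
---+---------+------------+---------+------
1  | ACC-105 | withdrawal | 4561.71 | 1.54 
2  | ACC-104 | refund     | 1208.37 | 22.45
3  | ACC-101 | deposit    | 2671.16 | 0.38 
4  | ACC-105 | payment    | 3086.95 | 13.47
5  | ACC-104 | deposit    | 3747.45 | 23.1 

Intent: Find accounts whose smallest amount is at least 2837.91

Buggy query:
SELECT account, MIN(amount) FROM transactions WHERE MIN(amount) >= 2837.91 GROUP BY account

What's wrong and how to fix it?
Bug: MIN() in WHERE is a misuse of aggregate

Fix: Use HAVING for the per-group MIN condition

Corrected query:
SELECT account, MIN(amount) FROM transactions GROUP BY account HAVING MIN(amount) >= 2837.91

Result:
account | MIN(amount)
--------+------------
ACC-105 | 3086.95    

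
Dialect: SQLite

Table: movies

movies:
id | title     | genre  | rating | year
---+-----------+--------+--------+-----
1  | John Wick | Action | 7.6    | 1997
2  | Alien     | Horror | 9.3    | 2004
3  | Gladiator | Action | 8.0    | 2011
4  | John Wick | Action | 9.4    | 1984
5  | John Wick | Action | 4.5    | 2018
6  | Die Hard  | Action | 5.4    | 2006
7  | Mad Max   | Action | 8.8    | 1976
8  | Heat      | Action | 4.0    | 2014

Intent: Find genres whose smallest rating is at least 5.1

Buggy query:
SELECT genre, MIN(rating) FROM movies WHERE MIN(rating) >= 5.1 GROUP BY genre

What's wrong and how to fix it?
Bug: Aggregates like MIN are computed per group after WHERE runs

Fix: Replace WHERE with HAVING after the GROUP BY

Corrected query:
SELECT genre, MIN(rating) FROM movies GROUP BY genre HAVING MIN(rating) >= 5.1

Result:
genre  | MIN(rating)
-------+------------
Horror | 9.3        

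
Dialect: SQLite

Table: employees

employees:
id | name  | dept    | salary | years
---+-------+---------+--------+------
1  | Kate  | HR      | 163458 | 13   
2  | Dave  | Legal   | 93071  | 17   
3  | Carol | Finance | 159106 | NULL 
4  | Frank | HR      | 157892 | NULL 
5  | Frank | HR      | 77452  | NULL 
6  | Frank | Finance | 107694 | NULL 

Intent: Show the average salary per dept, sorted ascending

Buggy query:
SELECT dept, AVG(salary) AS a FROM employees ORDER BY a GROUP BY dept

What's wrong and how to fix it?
Bug: GROUP BY must precede ORDER BY

Fix: Reorder: SELECT … FROM … GROUP BY … ORDER BY …

Corrected query:
SELECT dept, AVG(salary) AS a FROM employees GROUP BY dept ORDER BY a

Result:
dept    | a     
--------+-------
Legal   | 93071 
HR      | 132934
Finance | 133400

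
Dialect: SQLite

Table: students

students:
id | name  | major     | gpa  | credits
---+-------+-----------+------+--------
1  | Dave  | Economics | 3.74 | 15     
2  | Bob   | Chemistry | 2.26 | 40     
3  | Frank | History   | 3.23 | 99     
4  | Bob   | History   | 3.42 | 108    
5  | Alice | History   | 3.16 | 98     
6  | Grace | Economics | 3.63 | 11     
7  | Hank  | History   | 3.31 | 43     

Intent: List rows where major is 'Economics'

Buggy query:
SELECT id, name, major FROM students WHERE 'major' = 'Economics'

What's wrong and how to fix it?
Bug: 'major' in single quotes is a string literal, not the column; the comparison is literal-vs-literal and never true

Fix: Reference the column as major without single quotes

Corrected query:
SELECT id, name, major FROM students WHERE major = 'Economics'

Result:
id | name  | major    
---+-------+----------
1  | Dave  | Economics
6  | Grace | Economics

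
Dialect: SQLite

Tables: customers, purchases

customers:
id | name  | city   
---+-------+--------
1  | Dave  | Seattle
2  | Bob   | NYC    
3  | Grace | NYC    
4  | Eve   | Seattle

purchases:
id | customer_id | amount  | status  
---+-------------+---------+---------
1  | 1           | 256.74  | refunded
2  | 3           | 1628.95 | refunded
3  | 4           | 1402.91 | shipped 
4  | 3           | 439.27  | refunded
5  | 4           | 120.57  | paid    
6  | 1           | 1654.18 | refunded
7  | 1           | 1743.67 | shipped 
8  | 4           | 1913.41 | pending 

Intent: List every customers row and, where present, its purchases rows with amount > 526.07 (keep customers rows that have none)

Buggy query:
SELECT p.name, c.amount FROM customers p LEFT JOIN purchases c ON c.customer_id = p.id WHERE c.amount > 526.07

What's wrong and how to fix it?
Bug: A WHERE condition on the right-hand table after LEFT JOIN drops unmatched parents

Fix: Put 'c.amount > 526.07' in the JOIN's ON clause instead of WHERE

Corrected query:
SELECT p.name, c.amount FROM customers p LEFT JOIN purchases c ON c.customer_id = p.id AND c.amount > 526.07

Result:
name  | amount 
------+--------
Dave  | 1654.18
Dave  | 1743.67
Bob   | NULL   
Grace | 1628.95
Eve   | 1402.91
Eve   | 1913.41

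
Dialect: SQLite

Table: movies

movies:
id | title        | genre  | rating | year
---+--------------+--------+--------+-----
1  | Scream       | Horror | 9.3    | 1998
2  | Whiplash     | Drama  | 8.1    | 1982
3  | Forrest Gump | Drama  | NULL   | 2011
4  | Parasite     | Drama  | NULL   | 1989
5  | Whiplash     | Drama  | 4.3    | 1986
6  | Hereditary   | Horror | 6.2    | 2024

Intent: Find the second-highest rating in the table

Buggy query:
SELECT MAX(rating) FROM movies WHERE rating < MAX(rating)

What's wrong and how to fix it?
Bug: The inner MAX is an aggregate inside WHERE, which is not allowed

Fix: Put the inner MAX in a scalar subquery

Corrected query:
SELECT MAX(rating) FROM movies WHERE rating < (SELECT MAX(rating) FROM movies)

Result:
MAX(rating)
-----------
8.1        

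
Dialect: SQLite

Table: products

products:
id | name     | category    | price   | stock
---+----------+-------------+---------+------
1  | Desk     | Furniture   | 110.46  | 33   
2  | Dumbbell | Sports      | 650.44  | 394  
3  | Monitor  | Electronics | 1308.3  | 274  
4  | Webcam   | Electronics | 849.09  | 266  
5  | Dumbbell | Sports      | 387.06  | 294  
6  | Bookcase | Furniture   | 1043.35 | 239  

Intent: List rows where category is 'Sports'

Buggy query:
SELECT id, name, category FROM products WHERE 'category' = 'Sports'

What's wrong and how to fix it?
Bug: 'category' in single quotes is a string literal, not the column; the comparison is literal-vs-literal and never true

Fix: Reference the column as category without single quotes

Corrected query:
SELECT id, name, category FROM products WHERE category = 'Sports'

Result:
id | name     | category
---+----------+---------
2  | Dumbbell | Sports  
5  | Dumbbell | Sports  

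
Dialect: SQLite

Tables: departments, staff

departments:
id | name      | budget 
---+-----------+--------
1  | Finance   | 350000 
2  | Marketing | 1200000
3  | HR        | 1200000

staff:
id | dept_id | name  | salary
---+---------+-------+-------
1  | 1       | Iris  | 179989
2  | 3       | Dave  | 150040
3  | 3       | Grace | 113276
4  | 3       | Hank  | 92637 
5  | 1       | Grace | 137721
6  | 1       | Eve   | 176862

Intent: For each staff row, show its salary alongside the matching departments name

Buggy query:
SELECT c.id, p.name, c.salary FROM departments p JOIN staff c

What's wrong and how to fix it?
Bug: Missing join condition: each staff row is matched to all departments rows instead of just its own

Fix: Specify the join condition linking the foreign key to the parent id

Corrected query:
SELECT c.id, p.name, c.salary FROM departments p JOIN staff c ON c.dept_id = p.id

Result:
id | name    | salary
---+---------+-------
1  | Finance | 179989
2  | HR      | 150040
3  | HR      | 113276
4  | HR      | 92637 
5  | Finance | 137721
6  | Finance | 176862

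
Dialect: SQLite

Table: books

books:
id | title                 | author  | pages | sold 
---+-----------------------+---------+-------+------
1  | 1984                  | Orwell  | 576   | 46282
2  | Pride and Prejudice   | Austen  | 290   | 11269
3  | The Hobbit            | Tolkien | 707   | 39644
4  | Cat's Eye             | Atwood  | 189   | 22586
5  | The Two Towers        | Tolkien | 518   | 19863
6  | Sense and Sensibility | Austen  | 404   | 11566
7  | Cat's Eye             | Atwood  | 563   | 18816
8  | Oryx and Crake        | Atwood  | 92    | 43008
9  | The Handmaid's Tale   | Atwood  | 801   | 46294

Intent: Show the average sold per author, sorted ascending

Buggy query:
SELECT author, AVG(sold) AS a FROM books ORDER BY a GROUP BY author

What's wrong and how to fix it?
Bug: ORDER BY appears before GROUP BY; SQL clause order requires GROUP BY first

Fix: Reorder: SELECT … FROM … GROUP BY … ORDER BY …

Corrected query:
SELECT author, AVG(sold) AS a FROM books GROUP BY author ORDER BY a

Result:
author  | a      
--------+--------
Austen  | 11417.5
Tolkien | 29753.5
Atwood  | 32676  
Orwell  | 46282  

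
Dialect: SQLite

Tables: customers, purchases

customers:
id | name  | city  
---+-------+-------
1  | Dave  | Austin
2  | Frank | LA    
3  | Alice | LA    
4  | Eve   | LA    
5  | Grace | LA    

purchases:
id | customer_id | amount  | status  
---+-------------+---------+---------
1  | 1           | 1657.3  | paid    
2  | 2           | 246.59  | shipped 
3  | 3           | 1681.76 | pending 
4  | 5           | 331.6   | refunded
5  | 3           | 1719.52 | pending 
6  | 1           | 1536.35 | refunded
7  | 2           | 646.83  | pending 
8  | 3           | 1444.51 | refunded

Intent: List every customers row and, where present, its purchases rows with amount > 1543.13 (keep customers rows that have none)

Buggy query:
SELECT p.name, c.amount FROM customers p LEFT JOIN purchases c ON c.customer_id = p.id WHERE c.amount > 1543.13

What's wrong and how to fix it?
Bug: A WHERE condition on the right-hand table after LEFT JOIN drops unmatched parents

Fix: Put 'c.amount > 1543.13' in the JOIN's ON clause instead of WHERE

Corrected query:
SELECT p.name, c.amount FROM customers p LEFT JOIN purchases c ON c.customer_id = p.id AND c.amount > 1543.13

Result:
name  | amount 
------+--------
Dave  | 1657.3 
Frank | NULL   
Alice | 1681.76
Alice | 1719.52
Eve   | NULL   
Grace | NULL   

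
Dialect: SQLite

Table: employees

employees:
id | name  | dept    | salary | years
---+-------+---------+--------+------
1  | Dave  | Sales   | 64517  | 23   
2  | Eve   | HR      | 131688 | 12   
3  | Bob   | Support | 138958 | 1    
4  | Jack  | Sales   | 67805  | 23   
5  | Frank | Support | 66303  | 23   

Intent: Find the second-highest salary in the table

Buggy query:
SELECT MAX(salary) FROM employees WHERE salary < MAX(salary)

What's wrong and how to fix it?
Bug: The inner MAX is an aggregate inside WHERE, which is not allowed

Fix: Put the inner MAX in a scalar subquery

Corrected query:
SELECT MAX(salary) FROM employees WHERE salary < (SELECT MAX(salary) FROM employees)

Result:
MAX(salary)
-----------
131688     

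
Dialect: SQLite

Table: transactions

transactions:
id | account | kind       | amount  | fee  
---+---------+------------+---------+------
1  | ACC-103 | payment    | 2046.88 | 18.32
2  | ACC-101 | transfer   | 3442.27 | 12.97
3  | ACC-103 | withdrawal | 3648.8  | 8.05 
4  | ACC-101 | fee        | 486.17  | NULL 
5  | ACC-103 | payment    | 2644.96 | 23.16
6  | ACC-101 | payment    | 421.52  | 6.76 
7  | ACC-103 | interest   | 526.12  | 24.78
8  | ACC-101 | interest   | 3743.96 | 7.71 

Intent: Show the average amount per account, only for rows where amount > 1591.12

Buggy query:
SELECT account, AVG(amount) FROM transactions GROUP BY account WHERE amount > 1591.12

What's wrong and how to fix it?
Bug: Row-level WHERE must come before GROUP BY in the clause order

Fix: Place WHERE between FROM and GROUP BY

Corrected query:
SELECT account, AVG(amount) FROM transactions WHERE amount > 1591.12 GROUP BY account

Result:
account | AVG(amount)
--------+------------
ACC-101 | 3593.115   
ACC-103 | 2780.213333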